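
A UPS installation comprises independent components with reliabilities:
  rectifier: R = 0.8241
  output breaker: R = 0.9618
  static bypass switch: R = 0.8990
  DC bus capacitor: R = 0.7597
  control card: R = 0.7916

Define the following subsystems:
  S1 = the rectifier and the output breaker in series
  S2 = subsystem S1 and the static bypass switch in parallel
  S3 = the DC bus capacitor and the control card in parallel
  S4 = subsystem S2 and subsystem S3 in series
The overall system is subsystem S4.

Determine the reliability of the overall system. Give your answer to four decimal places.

0.9300

Series (rectifier and output breaker): 0.824100 × 0.961800 = 0.792619
Parallel ([0.792619] and static bypass switch): 1 − (1 − 0.792619)(1 − 0.899000) = 0.979055
Parallel (DC bus capacitor and control card): 1 − (1 − 0.759700)(1 − 0.791600) = 0.949921
Series ([0.979055] and [0.949921]): 0.979055 × 0.949921 = 0.9300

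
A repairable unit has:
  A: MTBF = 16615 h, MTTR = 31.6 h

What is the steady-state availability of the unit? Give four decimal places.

0.9981

A(A) = MTBF/(MTBF+MTTR) = 16615/(16615+31.6) = 0.9981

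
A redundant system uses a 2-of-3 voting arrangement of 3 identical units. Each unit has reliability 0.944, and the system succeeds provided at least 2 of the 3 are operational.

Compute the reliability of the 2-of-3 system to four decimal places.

0.9909

R = Σ_{i=2}^{3} C(3,i) p^i (1−p)^{3−i} with p = 0.944
C(3,2)·0.944^2·0.056^1 = 0.149711
C(3,3)·0.944^3·0.056^0 = 0.841232
Sum = 0.9909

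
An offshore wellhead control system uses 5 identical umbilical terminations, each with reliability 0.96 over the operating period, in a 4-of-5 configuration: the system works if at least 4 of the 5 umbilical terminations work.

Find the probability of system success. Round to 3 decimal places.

0.985

R = Σ_{i=4}^{5} C(5,i) p^i (1−p)^{5−i} with p = 0.96
C(5,4)·0.96^4·0.04^1 = 0.16987
C(5,5)·0.96^5·0.04^0 = 0.81537
Sum = 0.985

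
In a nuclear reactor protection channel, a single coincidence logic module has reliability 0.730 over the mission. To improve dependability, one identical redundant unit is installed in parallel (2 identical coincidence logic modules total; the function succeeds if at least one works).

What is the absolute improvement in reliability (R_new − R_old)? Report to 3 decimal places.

0.197

R_before = 0.730
R_after = 1 − (1 − 0.730)^2 = 0.927
ΔR = 0.927 − 0.730 = 0.197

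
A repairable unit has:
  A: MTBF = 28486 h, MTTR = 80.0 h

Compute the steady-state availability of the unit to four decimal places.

0.9972

A(A) = MTBF/(MTBF+MTTR) = 28486/(28486+80.0) = 0.9972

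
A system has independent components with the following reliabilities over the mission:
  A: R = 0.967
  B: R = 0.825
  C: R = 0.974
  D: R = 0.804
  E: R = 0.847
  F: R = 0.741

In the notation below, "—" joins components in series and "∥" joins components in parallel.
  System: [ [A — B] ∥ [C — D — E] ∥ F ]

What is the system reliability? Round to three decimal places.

0.982

Series (A and B): 0.96700 × 0.82500 = 0.79778
Series (C, D, and E): 0.97400 × 0.80400 × 0.84700 = 0.66328
Parallel ([0.79778], [0.66328], and F): 1 − (1 − 0.79778)(1 − 0.66328)(1 − 0.74100) = 0.982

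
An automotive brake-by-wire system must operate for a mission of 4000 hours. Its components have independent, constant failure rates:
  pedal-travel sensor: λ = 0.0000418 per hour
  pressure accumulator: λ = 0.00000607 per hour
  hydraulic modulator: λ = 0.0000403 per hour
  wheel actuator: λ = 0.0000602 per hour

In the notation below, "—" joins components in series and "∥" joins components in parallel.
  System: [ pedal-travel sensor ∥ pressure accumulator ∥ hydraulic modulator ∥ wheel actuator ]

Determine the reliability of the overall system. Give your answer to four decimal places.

R(pedal-travel sensor) = exp(−0.0000418 × 4000) = 0.846030
R(pressure accumulator) = exp(−0.00000607 × 4000) = 0.976012
R(hydraulic modulator) = exp(−0.0000403 × 4000) = 0.851122
R(wheel actuator) = exp(−0.0000602 × 4000) = 0.785999
Parallel (pedal-travel sensor, pressure accumulator, hydraulic modulator, and wheel actuator): 1 − (1 − 0.846030)(1 − 0.976012)(1 − 0.851122)(1 − 0.785999) = 0.9999

0.9999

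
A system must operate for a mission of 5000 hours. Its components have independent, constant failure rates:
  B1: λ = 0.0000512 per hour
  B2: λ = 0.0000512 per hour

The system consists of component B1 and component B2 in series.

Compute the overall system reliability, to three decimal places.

R(B1) = exp(−0.0000512 × 5000) = 0.77414
R(B2) = exp(−0.0000512 × 5000) = 0.77414
Series (B1 and B2): 0.77414 × 0.77414 = 0.599

0.599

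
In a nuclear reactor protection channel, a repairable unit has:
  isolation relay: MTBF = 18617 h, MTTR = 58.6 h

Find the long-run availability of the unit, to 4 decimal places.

A(isolation relay) = MTBF/(MTBF+MTTR) = 18617/(18617+58.6) = 0.9969

0.9969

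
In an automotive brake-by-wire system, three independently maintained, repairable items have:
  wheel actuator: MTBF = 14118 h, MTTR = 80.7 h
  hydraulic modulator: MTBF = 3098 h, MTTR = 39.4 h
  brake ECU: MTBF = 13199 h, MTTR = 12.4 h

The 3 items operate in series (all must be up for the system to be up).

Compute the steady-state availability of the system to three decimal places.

0.981

A(wheel actuator) = MTBF/(MTBF+MTTR) = 14118/(14118+80.7) = 0.994316
A(hydraulic modulator) = MTBF/(MTBF+MTTR) = 3098/(3098+39.4) = 0.987442
A(brake ECU) = MTBF/(MTBF+MTTR) = 13199/(13199+12.4) = 0.999061
Series availability: 0.994316 × 0.987442 × 0.999061 = 0.981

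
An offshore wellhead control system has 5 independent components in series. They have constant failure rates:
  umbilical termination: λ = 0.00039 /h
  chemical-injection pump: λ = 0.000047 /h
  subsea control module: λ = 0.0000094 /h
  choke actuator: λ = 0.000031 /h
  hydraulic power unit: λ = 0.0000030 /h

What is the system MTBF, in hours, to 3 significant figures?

2080

Series of exponential components: λ_sys = Σ λ_i
λ_sys = 0.00039 + 0.000047 + 0.0000094 + 0.000031 + 0.0000030 = 4.8040e-04 /h
MTBF = 1 / λ_sys = 2080 h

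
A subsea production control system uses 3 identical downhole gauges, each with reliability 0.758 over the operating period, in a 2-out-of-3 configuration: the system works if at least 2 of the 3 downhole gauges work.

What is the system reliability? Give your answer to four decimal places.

R = Σ_{i=2}^{3} C(3,i) p^i (1−p)^{3−i} with p = 0.758
C(3,2)·0.758^2·0.242^1 = 0.417133
C(3,3)·0.758^3·0.242^0 = 0.435520
Sum = 0.8527

0.8527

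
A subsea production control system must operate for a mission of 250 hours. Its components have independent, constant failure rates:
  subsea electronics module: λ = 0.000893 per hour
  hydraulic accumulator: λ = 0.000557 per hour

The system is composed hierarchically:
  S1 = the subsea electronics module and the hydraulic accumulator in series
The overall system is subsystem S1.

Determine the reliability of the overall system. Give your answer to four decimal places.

0.6959

R(subsea electronics module) = exp(−0.000893 × 250) = 0.799915
R(hydraulic accumulator) = exp(−0.000557 × 250) = 0.870010
Series (subsea electronics module and hydraulic accumulator): 0.799915 × 0.870010 = 0.6959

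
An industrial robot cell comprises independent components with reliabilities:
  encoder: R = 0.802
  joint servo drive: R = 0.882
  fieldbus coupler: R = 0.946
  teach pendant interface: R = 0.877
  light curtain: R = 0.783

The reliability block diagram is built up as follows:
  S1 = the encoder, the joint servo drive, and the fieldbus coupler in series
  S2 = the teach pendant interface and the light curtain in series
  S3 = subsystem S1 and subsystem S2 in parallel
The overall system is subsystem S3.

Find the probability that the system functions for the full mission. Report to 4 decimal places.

Series (encoder, joint servo drive, and fieldbus coupler): 0.802000 × 0.882000 × 0.946000 = 0.669166
Series (teach pendant interface and light curtain): 0.877000 × 0.783000 = 0.686691
Parallel ([0.669166] and [0.686691]): 1 − (1 − 0.669166)(1 − 0.686691) = 0.8963

0.8963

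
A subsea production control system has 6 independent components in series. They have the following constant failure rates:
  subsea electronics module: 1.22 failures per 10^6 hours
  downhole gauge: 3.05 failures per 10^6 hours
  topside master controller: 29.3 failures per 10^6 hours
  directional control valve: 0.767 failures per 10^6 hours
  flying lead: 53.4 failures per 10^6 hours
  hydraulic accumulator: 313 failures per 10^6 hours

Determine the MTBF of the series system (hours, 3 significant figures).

Series of exponential components: λ_sys = Σ λ_i
λ_sys = 0.00000122 + 0.00000305 + 0.0000293 + 0.000000767 + 0.0000534 + 0.000313 = 4.0074e-04 /h
MTBF = 1 / λ_sys = 2500 h

2500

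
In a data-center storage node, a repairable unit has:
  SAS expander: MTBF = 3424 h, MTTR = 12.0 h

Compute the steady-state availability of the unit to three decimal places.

0.997

A(SAS expander) = MTBF/(MTBF+MTTR) = 3424/(3424+12.0) = 0.997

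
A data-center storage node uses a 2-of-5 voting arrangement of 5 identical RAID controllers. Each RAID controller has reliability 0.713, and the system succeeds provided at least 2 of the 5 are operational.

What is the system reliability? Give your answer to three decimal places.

R = Σ_{i=2}^{5} C(5,i) p^i (1−p)^{5−i} with p = 0.713
C(5,2)·0.713^2·0.287^3 = 0.12018
C(5,3)·0.713^3·0.287^2 = 0.29856
C(5,4)·0.713^4·0.287^1 = 0.37086
C(5,5)·0.713^5·0.287^0 = 0.18427
Sum = 0.974

0.974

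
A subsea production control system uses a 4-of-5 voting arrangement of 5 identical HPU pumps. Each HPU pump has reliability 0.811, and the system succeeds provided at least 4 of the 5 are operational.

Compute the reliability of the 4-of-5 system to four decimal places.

0.7596

R = Σ_{i=4}^{5} C(5,i) p^i (1−p)^{5−i} with p = 0.811
C(5,4)·0.811^4·0.189^1 = 0.408804
C(5,5)·0.811^5·0.189^0 = 0.350836
Sum = 0.7596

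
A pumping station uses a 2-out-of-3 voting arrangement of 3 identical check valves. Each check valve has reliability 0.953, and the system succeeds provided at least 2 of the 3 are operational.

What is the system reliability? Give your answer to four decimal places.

0.9936

R = Σ_{i=2}^{3} C(3,i) p^i (1−p)^{3−i} with p = 0.953
C(3,2)·0.953^2·0.047^1 = 0.128057
C(3,3)·0.953^3·0.047^0 = 0.865523
Sum = 0.9936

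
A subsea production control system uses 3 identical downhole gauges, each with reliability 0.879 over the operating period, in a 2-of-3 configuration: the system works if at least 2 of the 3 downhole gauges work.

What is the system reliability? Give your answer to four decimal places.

0.9596

R = Σ_{i=2}^{3} C(3,i) p^i (1−p)^{3−i} with p = 0.879
C(3,2)·0.879^2·0.121^1 = 0.280469
C(3,3)·0.879^3·0.121^0 = 0.679151
Sum = 0.9596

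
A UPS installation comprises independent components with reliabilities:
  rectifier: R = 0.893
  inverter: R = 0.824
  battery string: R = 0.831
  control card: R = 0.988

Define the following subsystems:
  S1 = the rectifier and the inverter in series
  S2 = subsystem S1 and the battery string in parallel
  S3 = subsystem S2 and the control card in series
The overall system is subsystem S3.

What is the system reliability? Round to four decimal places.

0.9439

Series (rectifier and inverter): 0.893000 × 0.824000 = 0.735832
Parallel ([0.735832] and battery string): 1 − (1 − 0.735832)(1 − 0.831000) = 0.955356
Series ([0.955356] and control card): 0.955356 × 0.988000 = 0.9439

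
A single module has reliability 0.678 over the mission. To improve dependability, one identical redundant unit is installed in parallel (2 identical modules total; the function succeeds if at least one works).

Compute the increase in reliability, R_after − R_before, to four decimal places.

R_before = 0.678
R_after = 1 − (1 − 0.678)^2 = 0.8963
ΔR = 0.8963 − 0.678 = 0.2183

0.2183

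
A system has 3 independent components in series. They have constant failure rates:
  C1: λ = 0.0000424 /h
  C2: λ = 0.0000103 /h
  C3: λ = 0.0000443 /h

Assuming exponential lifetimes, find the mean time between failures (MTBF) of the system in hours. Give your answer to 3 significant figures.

10300

Series of exponential components: λ_sys = Σ λ_i
λ_sys = 0.0000424 + 0.0000103 + 0.0000443 = 9.7000e-05 /h
MTBF = 1 / λ_sys = 10300 h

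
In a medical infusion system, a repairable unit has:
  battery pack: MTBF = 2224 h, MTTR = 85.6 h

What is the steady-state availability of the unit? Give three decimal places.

A(battery pack) = MTBF/(MTBF+MTTR) = 2224/(2224+85.6) = 0.963

0.963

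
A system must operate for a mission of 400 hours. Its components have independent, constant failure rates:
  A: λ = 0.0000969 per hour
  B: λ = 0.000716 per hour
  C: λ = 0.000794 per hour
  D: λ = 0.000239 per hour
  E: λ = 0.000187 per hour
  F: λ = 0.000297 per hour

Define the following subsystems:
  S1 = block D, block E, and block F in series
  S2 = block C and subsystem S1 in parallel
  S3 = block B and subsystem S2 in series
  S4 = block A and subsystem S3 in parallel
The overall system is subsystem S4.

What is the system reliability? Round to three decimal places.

R(A) = exp(−0.0000969 × 400) = 0.96198
R(B) = exp(−0.000716 × 400) = 0.75096
R(C) = exp(−0.000794 × 400) = 0.72789
R(D) = exp(−0.000239 × 400) = 0.90883
R(E) = exp(−0.000187 × 400) = 0.92793
R(F) = exp(−0.000297 × 400) = 0.88799
Series (D, E, and F): 0.90883 × 0.92793 × 0.88799 = 0.74887
Parallel (C and [0.74887]): 1 − (1 − 0.72789)(1 − 0.74887) = 0.93167
Series (B and [0.93167]): 0.75096 × 0.93167 = 0.69965
Parallel (A and [0.69965]): 1 − (1 − 0.96198)(1 − 0.69965) = 0.989

0.989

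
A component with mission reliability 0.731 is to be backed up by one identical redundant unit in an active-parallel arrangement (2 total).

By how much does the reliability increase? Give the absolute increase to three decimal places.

R_before = 0.731
R_after = 1 − (1 − 0.731)^2 = 0.928
ΔR = 0.928 − 0.731 = 0.197

0.197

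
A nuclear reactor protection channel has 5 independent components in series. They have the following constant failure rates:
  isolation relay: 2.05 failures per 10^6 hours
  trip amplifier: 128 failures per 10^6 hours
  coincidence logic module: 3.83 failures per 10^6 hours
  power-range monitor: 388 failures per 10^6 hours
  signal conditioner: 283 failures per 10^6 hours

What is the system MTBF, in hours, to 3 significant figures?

1240

Series of exponential components: λ_sys = Σ λ_i
λ_sys = 0.00000205 + 0.000128 + 0.00000383 + 0.000388 + 0.000283 = 8.0488e-04 /h
MTBF = 1 / λ_sys = 1240 h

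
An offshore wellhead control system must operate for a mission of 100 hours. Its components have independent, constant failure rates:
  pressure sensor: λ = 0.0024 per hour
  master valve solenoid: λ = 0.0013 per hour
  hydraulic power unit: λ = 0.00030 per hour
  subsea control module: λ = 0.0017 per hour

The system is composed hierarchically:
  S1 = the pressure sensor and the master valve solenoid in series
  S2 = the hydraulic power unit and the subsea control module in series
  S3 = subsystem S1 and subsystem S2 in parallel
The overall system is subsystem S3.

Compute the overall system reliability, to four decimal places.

R(pressure sensor) = exp(−0.0024 × 100) = 0.786628
R(master valve solenoid) = exp(−0.0013 × 100) = 0.878095
R(hydraulic power unit) = exp(−0.00030 × 100) = 0.970446
R(subsea control module) = exp(−0.0017 × 100) = 0.843665
Series (pressure sensor and master valve solenoid): 0.786628 × 0.878095 = 0.690734
Series (hydraulic power unit and subsea control module): 0.970446 × 0.843665 = 0.818731
Parallel ([0.690734] and [0.818731]): 1 − (1 − 0.690734)(1 − 0.818731) = 0.9439

0.9439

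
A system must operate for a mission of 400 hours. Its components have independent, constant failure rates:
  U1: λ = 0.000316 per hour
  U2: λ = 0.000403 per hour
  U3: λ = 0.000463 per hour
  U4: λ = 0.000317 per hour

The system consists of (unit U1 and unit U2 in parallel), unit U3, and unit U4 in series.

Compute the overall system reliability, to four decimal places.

0.7190

R(U1) = exp(−0.000316 × 400) = 0.881262
R(U2) = exp(−0.000403 × 400) = 0.851122
R(U3) = exp(−0.000463 × 400) = 0.830938
R(U4) = exp(−0.000317 × 400) = 0.880910
Parallel (U1 and U2): 1 − (1 − 0.881262)(1 − 0.851122) = 0.982323
Series ([0.982323], U3, and U4): 0.982323 × 0.830938 × 0.880910 = 0.7190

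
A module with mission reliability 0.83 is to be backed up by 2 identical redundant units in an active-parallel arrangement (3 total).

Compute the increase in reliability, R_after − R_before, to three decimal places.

0.165

R_before = 0.83
R_after = 1 − (1 − 0.83)^3 = 0.995
ΔR = 0.995 − 0.83 = 0.165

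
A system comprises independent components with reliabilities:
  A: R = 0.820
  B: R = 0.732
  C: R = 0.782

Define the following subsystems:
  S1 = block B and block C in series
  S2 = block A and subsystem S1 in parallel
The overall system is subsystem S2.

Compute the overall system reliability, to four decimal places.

Series (B and C): 0.732000 × 0.782000 = 0.572424
Parallel (A and [0.572424]): 1 − (1 − 0.820000)(1 − 0.572424) = 0.9230

0.9230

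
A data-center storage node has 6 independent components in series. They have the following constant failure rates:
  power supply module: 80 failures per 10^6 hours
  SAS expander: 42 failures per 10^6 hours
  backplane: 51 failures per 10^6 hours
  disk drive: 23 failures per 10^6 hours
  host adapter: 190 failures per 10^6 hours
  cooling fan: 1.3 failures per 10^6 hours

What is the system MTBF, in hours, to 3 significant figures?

2580

Series of exponential components: λ_sys = Σ λ_i
λ_sys = 0.000080 + 0.000042 + 0.000051 + 0.000023 + 0.00019 + 0.0000013 = 3.8730e-04 /h
MTBF = 1 / λ_sys = 2580 h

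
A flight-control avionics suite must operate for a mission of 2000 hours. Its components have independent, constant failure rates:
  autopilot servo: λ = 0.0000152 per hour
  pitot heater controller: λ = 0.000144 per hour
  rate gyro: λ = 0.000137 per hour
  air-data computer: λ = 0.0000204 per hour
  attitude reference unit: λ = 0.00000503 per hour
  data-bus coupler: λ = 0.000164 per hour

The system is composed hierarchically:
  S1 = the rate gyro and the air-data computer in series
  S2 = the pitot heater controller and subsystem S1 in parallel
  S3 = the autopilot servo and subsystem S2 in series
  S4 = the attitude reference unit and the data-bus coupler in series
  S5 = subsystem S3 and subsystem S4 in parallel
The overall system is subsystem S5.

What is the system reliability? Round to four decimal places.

0.9726

R(autopilot servo) = exp(−0.0000152 × 2000) = 0.970057
R(pitot heater controller) = exp(−0.000144 × 2000) = 0.749762
R(rate gyro) = exp(−0.000137 × 2000) = 0.760332
R(air-data computer) = exp(−0.0000204 × 2000) = 0.960021
R(attitude reference unit) = exp(−0.00000503 × 2000) = 0.989990
R(data-bus coupler) = exp(−0.000164 × 2000) = 0.720363
Series (rate gyro and air-data computer): 0.760332 × 0.960021 = 0.729935
Parallel (pitot heater controller and [0.729935]): 1 − (1 − 0.749762)(1 − 0.729935) = 0.932419
Series (autopilot servo and [0.932419]): 0.970057 × 0.932419 = 0.904500
Series (attitude reference unit and data-bus coupler): 0.989990 × 0.720363 = 0.713152
Parallel ([0.904500] and [0.713152]): 1 − (1 − 0.904500)(1 − 0.713152) = 0.9726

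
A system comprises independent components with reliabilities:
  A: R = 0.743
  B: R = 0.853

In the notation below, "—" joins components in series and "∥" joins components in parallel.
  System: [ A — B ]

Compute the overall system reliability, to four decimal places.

0.6338

Series (A and B): 0.743000 × 0.853000 = 0.6338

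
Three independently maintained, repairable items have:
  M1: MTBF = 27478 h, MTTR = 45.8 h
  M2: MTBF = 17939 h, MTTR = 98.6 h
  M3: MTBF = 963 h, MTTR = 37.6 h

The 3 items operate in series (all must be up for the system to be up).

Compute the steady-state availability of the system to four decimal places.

0.9556

A(M1) = MTBF/(MTBF+MTTR) = 27478/(27478+45.8) = 0.998336
A(M2) = MTBF/(MTBF+MTTR) = 17939/(17939+98.6) = 0.994534
A(M3) = MTBF/(MTBF+MTTR) = 963/(963+37.6) = 0.962423
Series availability: 0.998336 × 0.994534 × 0.962423 = 0.9556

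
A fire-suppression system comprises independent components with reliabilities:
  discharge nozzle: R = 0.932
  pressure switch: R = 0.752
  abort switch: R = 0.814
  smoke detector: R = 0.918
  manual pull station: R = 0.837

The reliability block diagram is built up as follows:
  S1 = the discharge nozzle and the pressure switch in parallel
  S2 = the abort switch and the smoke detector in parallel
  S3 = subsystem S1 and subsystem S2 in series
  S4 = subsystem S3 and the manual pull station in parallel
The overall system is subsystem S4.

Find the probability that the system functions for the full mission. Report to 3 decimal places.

0.995

Parallel (discharge nozzle and pressure switch): 1 − (1 − 0.93200)(1 − 0.75200) = 0.98314
Parallel (abort switch and smoke detector): 1 − (1 − 0.81400)(1 − 0.91800) = 0.98475
Series ([0.98314] and [0.98475]): 0.98314 × 0.98475 = 0.96815
Parallel ([0.96815] and manual pull station): 1 − (1 − 0.96815)(1 − 0.83700) = 0.995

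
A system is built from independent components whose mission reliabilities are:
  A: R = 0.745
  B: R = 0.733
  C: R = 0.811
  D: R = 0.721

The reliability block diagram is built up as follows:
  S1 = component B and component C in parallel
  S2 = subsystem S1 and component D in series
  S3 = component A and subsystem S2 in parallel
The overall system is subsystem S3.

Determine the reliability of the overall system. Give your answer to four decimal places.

0.9196

Parallel (B and C): 1 − (1 − 0.733000)(1 − 0.811000) = 0.949537
Series ([0.949537] and D): 0.949537 × 0.721000 = 0.684616
Parallel (A and [0.684616]): 1 − (1 − 0.745000)(1 − 0.684616) = 0.9196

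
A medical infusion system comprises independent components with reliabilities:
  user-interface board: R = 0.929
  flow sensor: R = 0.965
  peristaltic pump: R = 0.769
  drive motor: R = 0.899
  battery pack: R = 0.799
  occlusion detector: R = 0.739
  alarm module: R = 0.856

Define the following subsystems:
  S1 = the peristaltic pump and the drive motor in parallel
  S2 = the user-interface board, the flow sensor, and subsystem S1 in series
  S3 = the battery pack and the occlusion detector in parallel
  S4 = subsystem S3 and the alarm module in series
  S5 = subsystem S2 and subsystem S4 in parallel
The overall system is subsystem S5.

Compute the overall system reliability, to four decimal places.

Parallel (peristaltic pump and drive motor): 1 − (1 − 0.769000)(1 − 0.899000) = 0.976669
Series (user-interface board, flow sensor, and [0.976669]): 0.929000 × 0.965000 × 0.976669 = 0.875569
Parallel (battery pack and occlusion detector): 1 − (1 − 0.799000)(1 − 0.739000) = 0.947539
Series ([0.947539] and alarm module): 0.947539 × 0.856000 = 0.811093
Parallel ([0.875569] and [0.811093]): 1 − (1 − 0.875569)(1 − 0.811093) = 0.9765

0.9765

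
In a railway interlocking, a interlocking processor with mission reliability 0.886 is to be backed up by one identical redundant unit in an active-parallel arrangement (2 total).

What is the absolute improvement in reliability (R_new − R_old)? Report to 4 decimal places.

R_before = 0.886
R_after = 1 − (1 − 0.886)^2 = 0.9870
ΔR = 0.9870 − 0.886 = 0.1010

0.1010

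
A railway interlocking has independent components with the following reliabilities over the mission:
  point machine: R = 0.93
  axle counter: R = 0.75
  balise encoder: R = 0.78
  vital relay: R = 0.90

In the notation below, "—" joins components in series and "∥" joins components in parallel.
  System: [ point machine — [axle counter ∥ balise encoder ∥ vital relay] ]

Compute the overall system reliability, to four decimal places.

0.9249

Parallel (axle counter, balise encoder, and vital relay): 1 − (1 − 0.750000)(1 − 0.780000)(1 − 0.900000) = 0.994500
Series (point machine and [0.994500]): 0.930000 × 0.994500 = 0.9249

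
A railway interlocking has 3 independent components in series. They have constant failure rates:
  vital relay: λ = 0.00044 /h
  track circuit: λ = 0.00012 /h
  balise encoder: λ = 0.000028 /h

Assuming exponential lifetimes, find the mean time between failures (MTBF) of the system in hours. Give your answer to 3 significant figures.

Series of exponential components: λ_sys = Σ λ_i
λ_sys = 0.00044 + 0.00012 + 0.000028 = 5.8800e-04 /h
MTBF = 1 / λ_sys = 1700 h

1700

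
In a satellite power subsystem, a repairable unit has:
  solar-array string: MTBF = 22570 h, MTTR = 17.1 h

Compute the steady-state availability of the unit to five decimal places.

A(solar-array string) = MTBF/(MTBF+MTTR) = 22570/(22570+17.1) = 0.99924

0.99924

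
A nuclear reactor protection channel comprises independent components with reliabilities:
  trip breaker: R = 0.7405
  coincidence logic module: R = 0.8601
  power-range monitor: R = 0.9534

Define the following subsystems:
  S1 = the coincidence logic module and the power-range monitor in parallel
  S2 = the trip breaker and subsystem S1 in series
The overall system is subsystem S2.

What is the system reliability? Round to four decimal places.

0.7357

Parallel (coincidence logic module and power-range monitor): 1 − (1 − 0.860100)(1 − 0.953400) = 0.993481
Series (trip breaker and [0.993481]): 0.740500 × 0.993481 = 0.7357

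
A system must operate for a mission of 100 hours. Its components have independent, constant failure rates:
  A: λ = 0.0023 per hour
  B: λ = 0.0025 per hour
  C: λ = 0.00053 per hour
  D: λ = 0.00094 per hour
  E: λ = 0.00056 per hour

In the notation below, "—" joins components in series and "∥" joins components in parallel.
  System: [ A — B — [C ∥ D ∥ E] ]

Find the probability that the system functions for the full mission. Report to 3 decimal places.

0.619

R(A) = exp(−0.0023 × 100) = 0.79453
R(B) = exp(−0.0025 × 100) = 0.77880
R(C) = exp(−0.00053 × 100) = 0.94838
R(D) = exp(−0.00094 × 100) = 0.91028
R(E) = exp(−0.00056 × 100) = 0.94554
Parallel (C, D, and E): 1 − (1 − 0.94838)(1 − 0.91028)(1 − 0.94554) = 0.99975
Series (A, B, and [0.99975]): 0.79453 × 0.77880 × 0.99975 = 0.619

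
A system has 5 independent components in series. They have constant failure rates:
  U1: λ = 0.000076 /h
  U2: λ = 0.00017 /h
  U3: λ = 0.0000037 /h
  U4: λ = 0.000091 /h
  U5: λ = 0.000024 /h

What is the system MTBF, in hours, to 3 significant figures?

2740

Series of exponential components: λ_sys = Σ λ_i
λ_sys = 0.000076 + 0.00017 + 0.0000037 + 0.000091 + 0.000024 = 3.6470e-04 /h
MTBF = 1 / λ_sys = 2740 h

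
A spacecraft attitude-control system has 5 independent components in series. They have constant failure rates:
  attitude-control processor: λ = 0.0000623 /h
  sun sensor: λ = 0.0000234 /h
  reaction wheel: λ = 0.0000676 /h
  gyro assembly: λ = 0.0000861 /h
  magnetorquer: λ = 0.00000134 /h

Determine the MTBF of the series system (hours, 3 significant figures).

4150

Series of exponential components: λ_sys = Σ λ_i
λ_sys = 0.0000623 + 0.0000234 + 0.0000676 + 0.0000861 + 0.00000134 = 2.4074e-04 /h
MTBF = 1 / λ_sys = 4150 h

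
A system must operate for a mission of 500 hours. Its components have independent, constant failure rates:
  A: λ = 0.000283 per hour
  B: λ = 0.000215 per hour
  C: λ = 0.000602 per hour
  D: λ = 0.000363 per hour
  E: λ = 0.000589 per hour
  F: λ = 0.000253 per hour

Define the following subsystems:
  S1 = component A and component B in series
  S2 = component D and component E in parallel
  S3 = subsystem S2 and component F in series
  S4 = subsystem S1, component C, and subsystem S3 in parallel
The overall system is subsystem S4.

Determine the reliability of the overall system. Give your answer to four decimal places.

R(A) = exp(−0.000283 × 500) = 0.868055
R(B) = exp(−0.000215 × 500) = 0.898077
R(C) = exp(−0.000602 × 500) = 0.740078
R(D) = exp(−0.000363 × 500) = 0.834018
R(E) = exp(−0.000589 × 500) = 0.744904
R(F) = exp(−0.000253 × 500) = 0.881174
Series (A and B): 0.868055 × 0.898077 = 0.779580
Parallel (D and E): 1 − (1 − 0.834018)(1 − 0.744904) = 0.957659
Series ([0.957659] and F): 0.957659 × 0.881174 = 0.843864
Parallel ([0.779580], C, and [0.843864]): 1 − (1 − 0.779580)(1 − 0.740078)(1 − 0.843864) = 0.9911

0.9911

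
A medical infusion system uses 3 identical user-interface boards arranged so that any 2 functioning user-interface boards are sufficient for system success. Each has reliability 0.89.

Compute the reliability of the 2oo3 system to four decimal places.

0.9664

R = Σ_{i=2}^{3} C(3,i) p^i (1−p)^{3−i} with p = 0.89
C(3,2)·0.89^2·0.11^1 = 0.261393
C(3,3)·0.89^3·0.11^0 = 0.704969
Sum = 0.9664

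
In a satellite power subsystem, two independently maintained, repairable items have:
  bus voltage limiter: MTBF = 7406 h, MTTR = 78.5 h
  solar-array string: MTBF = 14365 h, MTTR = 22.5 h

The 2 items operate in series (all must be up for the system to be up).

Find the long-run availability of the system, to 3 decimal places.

0.988

A(bus voltage limiter) = MTBF/(MTBF+MTTR) = 7406/(7406+78.5) = 0.989512
A(solar-array string) = MTBF/(MTBF+MTTR) = 14365/(14365+22.5) = 0.998436
Series availability: 0.989512 × 0.998436 = 0.988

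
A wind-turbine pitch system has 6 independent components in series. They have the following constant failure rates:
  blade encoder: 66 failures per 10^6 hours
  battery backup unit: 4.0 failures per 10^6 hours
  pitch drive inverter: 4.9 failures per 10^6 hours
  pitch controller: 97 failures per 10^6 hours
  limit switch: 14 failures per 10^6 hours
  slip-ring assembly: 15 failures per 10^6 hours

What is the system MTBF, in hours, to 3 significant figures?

4980

Series of exponential components: λ_sys = Σ λ_i
λ_sys = 0.000066 + 0.0000040 + 0.0000049 + 0.000097 + 0.000014 + 0.000015 = 2.0090e-04 /h
MTBF = 1 / λ_sys = 4980 h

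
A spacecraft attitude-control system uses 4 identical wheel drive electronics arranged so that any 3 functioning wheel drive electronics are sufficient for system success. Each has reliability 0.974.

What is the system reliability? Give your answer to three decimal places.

0.996

R = Σ_{i=3}^{4} C(4,i) p^i (1−p)^{4−i} with p = 0.974
C(4,3)·0.974^3·0.026^1 = 0.09610
C(4,4)·0.974^4·0.026^0 = 0.89999
Sum = 0.996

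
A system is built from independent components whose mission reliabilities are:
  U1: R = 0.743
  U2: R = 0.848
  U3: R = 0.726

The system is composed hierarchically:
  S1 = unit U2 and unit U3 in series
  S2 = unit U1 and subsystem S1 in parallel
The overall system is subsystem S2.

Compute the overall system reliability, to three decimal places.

Series (U2 and U3): 0.84800 × 0.72600 = 0.61565
Parallel (U1 and [0.61565]): 1 − (1 − 0.74300)(1 − 0.61565) = 0.901

0.901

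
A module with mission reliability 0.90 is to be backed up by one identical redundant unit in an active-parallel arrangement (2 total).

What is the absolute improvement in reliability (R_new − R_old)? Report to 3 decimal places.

0.090

R_before = 0.90
R_after = 1 − (1 − 0.90)^2 = 0.990
ΔR = 0.990 − 0.90 = 0.090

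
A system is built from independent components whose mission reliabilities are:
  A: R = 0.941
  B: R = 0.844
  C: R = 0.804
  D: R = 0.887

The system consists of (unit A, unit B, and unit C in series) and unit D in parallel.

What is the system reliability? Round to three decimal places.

Series (A, B, and C): 0.94100 × 0.84400 × 0.80400 = 0.63854
Parallel ([0.63854] and D): 1 − (1 − 0.63854)(1 − 0.88700) = 0.959

0.959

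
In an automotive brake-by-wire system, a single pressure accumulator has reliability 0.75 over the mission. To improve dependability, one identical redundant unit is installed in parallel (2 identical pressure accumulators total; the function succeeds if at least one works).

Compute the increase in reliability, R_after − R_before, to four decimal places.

0.1875

R_before = 0.75
R_after = 1 − (1 − 0.75)^2 = 0.9375
ΔR = 0.9375 − 0.75 = 0.1875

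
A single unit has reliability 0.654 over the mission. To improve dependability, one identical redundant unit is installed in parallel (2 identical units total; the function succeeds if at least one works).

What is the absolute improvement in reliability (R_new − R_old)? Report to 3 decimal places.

R_before = 0.654
R_after = 1 − (1 − 0.654)^2 = 0.880
ΔR = 0.880 − 0.654 = 0.226

0.226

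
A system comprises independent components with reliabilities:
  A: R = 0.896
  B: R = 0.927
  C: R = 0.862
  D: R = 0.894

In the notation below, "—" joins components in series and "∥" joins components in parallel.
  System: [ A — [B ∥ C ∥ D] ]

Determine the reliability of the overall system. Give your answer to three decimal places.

0.895

Parallel (B, C, and D): 1 − (1 − 0.92700)(1 − 0.86200)(1 − 0.89400) = 0.99893
Series (A and [0.99893]): 0.89600 × 0.99893 = 0.895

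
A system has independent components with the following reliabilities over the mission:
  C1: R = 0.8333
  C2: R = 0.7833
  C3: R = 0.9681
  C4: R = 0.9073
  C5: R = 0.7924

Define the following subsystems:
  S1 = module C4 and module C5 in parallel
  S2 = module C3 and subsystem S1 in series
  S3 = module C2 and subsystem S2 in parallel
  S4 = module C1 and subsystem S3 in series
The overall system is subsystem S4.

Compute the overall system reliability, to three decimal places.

Parallel (C4 and C5): 1 − (1 − 0.90730)(1 − 0.79240) = 0.98076
Series (C3 and [0.98076]): 0.96810 × 0.98076 = 0.94947
Parallel (C2 and [0.94947]): 1 − (1 − 0.78330)(1 − 0.94947) = 0.98905
Series (C1 and [0.98905]): 0.83330 × 0.98905 = 0.824

0.824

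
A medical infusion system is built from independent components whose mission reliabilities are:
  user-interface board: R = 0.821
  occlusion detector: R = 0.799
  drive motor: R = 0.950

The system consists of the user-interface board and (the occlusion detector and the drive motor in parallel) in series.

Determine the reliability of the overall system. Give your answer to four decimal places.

0.8127

Parallel (occlusion detector and drive motor): 1 − (1 − 0.799000)(1 − 0.950000) = 0.989950
Series (user-interface board and [0.989950]): 0.821000 × 0.989950 = 0.8127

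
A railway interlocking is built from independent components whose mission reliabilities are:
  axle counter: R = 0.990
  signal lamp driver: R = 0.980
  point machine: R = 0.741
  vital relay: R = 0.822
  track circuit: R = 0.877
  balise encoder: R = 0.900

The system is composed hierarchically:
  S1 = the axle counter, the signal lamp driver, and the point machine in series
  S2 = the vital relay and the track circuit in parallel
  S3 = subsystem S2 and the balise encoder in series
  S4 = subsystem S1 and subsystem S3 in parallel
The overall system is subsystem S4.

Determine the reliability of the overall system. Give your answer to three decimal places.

0.966

Series (axle counter, signal lamp driver, and point machine): 0.99000 × 0.98000 × 0.74100 = 0.71892
Parallel (vital relay and track circuit): 1 − (1 − 0.82200)(1 − 0.87700) = 0.97811
Series ([0.97811] and balise encoder): 0.97811 × 0.90000 = 0.88030
Parallel ([0.71892] and [0.88030]): 1 − (1 − 0.71892)(1 − 0.88030) = 0.966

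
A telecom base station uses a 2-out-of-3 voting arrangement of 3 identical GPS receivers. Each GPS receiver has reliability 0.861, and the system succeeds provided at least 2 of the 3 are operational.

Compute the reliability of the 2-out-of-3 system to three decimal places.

R = Σ_{i=2}^{3} C(3,i) p^i (1−p)^{3−i} with p = 0.861
C(3,2)·0.861^2·0.139^1 = 0.30913
C(3,3)·0.861^3·0.139^0 = 0.63828
Sum = 0.947

0.947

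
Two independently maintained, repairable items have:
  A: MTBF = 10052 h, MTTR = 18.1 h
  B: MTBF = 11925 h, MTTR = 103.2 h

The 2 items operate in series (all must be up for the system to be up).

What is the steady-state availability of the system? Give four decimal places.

0.9896

A(A) = MTBF/(MTBF+MTTR) = 10052/(10052+18.1) = 0.998203
A(B) = MTBF/(MTBF+MTTR) = 11925/(11925+103.2) = 0.991420
Series availability: 0.998203 × 0.991420 = 0.9896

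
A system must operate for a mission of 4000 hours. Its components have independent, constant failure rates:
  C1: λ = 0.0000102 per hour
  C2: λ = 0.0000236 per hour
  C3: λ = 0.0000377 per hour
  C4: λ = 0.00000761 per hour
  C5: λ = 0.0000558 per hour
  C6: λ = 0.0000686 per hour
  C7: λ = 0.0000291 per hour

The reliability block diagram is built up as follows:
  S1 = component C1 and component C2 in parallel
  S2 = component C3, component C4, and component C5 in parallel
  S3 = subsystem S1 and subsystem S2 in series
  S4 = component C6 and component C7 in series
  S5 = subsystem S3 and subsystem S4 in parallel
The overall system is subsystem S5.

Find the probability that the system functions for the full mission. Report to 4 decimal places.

0.9986

R(C1) = exp(−0.0000102 × 4000) = 0.960021
R(C2) = exp(−0.0000236 × 4000) = 0.909919
R(C3) = exp(−0.0000377 × 4000) = 0.860020
R(C4) = exp(−0.00000761 × 4000) = 0.970019
R(C5) = exp(−0.0000558 × 4000) = 0.799955
R(C6) = exp(−0.0000686 × 4000) = 0.760028
R(C7) = exp(−0.0000291 × 4000) = 0.890119
Parallel (C1 and C2): 1 − (1 − 0.960021)(1 − 0.909919) = 0.996399
Parallel (C3, C4, and C5): 1 − (1 − 0.860020)(1 − 0.970019)(1 − 0.799955) = 0.999160
Series ([0.996399] and [0.999160]): 0.996399 × 0.999160 = 0.995562
Series (C6 and C7): 0.760028 × 0.890119 = 0.676515
Parallel ([0.995562] and [0.676515]): 1 − (1 − 0.995562)(1 − 0.676515) = 0.9986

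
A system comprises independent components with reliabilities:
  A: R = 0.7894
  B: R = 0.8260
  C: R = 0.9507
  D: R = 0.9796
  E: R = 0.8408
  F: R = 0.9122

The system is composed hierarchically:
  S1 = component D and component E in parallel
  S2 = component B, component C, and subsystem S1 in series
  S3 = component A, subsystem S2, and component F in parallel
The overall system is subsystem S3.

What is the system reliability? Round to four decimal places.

0.9960

Parallel (D and E): 1 − (1 − 0.979600)(1 − 0.840800) = 0.996752
Series (B, C, and [0.996752]): 0.826000 × 0.950700 × 0.996752 = 0.782728
Parallel (A, [0.782728], and F): 1 − (1 − 0.789400)(1 − 0.782728)(1 − 0.912200) = 0.9960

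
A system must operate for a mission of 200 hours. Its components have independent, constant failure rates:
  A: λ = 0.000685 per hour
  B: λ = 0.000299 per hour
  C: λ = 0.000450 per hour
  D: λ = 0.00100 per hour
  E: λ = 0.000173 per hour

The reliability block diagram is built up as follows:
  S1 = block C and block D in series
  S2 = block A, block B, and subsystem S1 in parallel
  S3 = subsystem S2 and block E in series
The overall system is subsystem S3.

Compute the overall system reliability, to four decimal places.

0.9642

R(A) = exp(−0.000685 × 200) = 0.871970
R(B) = exp(−0.000299 × 200) = 0.941953
R(C) = exp(−0.000450 × 200) = 0.913931
R(D) = exp(−0.00100 × 200) = 0.818731
R(E) = exp(−0.000173 × 200) = 0.965992
Series (C and D): 0.913931 × 0.818731 = 0.748264
Parallel (A, B, and [0.748264]): 1 − (1 − 0.871970)(1 − 0.941953)(1 − 0.748264) = 0.998129
Series ([0.998129] and E): 0.998129 × 0.965992 = 0.9642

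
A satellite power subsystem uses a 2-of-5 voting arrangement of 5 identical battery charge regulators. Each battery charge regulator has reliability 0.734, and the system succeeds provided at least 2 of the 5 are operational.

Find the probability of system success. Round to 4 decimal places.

0.9803

R = Σ_{i=2}^{5} C(5,i) p^i (1−p)^{5−i} with p = 0.734
C(5,2)·0.734^2·0.266^3 = 0.101400
C(5,3)·0.734^3·0.266^2 = 0.279802
C(5,4)·0.734^4·0.266^1 = 0.386043
C(5,5)·0.734^5·0.266^0 = 0.213049
Sum = 0.9803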